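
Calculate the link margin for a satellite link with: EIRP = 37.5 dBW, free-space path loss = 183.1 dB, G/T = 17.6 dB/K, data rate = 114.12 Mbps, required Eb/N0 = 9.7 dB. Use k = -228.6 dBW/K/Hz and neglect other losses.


C/N0 = EIRP - FSPL + G/T - k = 37.5 - 183.1 + 17.6 - (-228.6)
C/N0 = 100.6000 dB-Hz
R_b = 114.12 Mbps = 1.1412e+08 bps -> 10*log10(R_b) = 80.5736 dB-Hz
Eb/N0 = C/N0 - 10*log10(R_b) = 100.6000 - 80.5736 = 20.0264 dB
Margin = Eb/N0 - Eb/N0_req = 20.0264 - 9.7 = 10.3264 dB (link closes)

10.3264 dB


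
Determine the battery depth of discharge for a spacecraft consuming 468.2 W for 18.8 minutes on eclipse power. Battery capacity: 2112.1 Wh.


E_used = P * t / 60 = 468.2 * 18.8 / 60 = 146.7027 Wh
DOD = E_used / E_total * 100 = 146.7027 / 2112.1 * 100
DOD = 6.9458 %

6.9458 %


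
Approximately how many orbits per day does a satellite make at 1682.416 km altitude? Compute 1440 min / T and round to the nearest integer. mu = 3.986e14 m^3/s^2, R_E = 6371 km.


r = 8.053416e+06 m
T = 2*pi*sqrt(r^3/mu) = 7192.5257 s = 119.8754 min
revs/day = 1440 / 119.8754 = 12.0125
Rounded: 12 revolutions per day

12 revolutions per day


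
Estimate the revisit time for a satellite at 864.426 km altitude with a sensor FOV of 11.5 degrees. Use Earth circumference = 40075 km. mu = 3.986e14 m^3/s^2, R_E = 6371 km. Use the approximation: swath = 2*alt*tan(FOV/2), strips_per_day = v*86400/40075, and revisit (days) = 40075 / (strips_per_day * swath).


swath = 2*864.426*tan(0.1003564) = 174.0862 km
v = sqrt(mu/r) = 7422.2674 m/s = 7.4223 km/s
strips/day = v*86400/40075 = 7.4223*86400/40075 = 16.0021
coverage/day = strips * swath = 16.0021 * 174.0862 = 2785.7443 km
revisit = 40075 / 2785.7443 = 14.3857 days

14.3857 days


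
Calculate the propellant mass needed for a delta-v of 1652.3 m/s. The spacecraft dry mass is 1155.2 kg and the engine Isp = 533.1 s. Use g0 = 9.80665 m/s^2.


ve = Isp * g0 = 533.1 * 9.80665 = 5227.925115 m/s
mass ratio = exp(dv/ve) = exp(1652.3/5227.925115) = 1.37170258
m_prop = m_dry * (mr - 1) = 1155.2 * (1.37170258 - 1)
m_prop = 429.3908 kg

429.3908 kg


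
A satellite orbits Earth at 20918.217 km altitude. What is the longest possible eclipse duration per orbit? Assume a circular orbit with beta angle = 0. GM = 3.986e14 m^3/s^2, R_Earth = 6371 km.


r = 27289.2170 km
T = 747.7331 min
Eclipse fraction = arcsin(R_E/r)/pi = arcsin(6371.0000/27289.2170)/pi
= arcsin(0.2334622)/pi = 0.0750055
Eclipse duration = 0.0750055 * 747.7331 = 56.0841 min

56.0841 minutes


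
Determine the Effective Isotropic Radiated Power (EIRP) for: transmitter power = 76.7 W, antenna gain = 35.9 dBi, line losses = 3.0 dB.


Pt = 76.7 W = 18.8480 dBW
EIRP = Pt_dBW + Gt - losses = 18.8480 + 35.9 - 3.0 = 51.7480 dBW

51.7480 dBW


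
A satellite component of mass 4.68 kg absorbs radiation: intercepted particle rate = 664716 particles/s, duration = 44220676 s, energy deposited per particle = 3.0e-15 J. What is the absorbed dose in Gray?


Total energy deposited = rate * time * E_per
  = 664716 * 44220676 * 3.0e-15 = 0.08818257 J
Dose = E_total / mass = 0.08818257 / 4.68
Dose = 0.01884243 Gy

0.0188 Gy


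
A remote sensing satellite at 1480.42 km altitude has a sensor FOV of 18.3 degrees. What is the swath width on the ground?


FOV = 18.3 deg = 0.3193953 rad
swath = 2 * alt * tan(FOV/2) = 2 * 1480.42 * tan(0.1596976)
swath = 2 * 1480.42 * 0.1610692
swath = 476.9002 km

476.9002 km


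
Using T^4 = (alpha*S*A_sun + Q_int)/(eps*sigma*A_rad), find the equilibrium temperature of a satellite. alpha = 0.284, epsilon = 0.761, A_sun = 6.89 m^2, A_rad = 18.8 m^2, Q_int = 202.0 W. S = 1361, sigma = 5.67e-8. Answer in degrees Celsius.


Numerator = alpha*S*A_sun + Q_int = 0.284*1361*6.89 + 202.0 = 2865.1504 W
Denominator = eps*sigma*A_rad = 0.761*5.67e-8*18.8 = 8.1119556e-07 W/K^4
T^4 = 3.5320094e+09 K^4
T = 243.7841 K = -29.3659 C

-29.3659 degrees Celsius


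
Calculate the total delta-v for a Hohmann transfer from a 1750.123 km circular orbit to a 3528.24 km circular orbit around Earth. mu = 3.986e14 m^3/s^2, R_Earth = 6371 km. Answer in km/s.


r1 = 8121.1230 km = 8.121123e+06 m
r2 = 9899.2400 km = 9.89924e+06 m
dv1 = sqrt(mu/r1)*(sqrt(2*r2/(r1+r2)) - 1) = 337.5127 m/s
dv2 = sqrt(mu/r2)*(1 - sqrt(2*r1/(r1+r2))) = 321.1940 m/s
total dv = |dv1| + |dv2| = 337.5127 + 321.1940 = 658.7067 m/s = 0.6587067 km/s

0.6587 km/s


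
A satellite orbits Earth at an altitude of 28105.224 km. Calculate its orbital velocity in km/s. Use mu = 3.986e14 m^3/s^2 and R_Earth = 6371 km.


r = R_E + alt = 6371.0 + 28105.224 = 34476.2240 km = 3.4476224e+07 m
v = sqrt(mu/r) = sqrt(3.986e14 / 3.4476224e+07) = 3400.2340 m/s = 3.4002 km/s

3.4002 km/s


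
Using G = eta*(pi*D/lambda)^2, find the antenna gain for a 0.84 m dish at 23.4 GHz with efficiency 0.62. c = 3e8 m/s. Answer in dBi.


lambda = c/f = 3e8 / 2.34e+10 = 0.01282051 m
G = eta*(pi*D/lambda)^2 = 0.62*(pi*0.84/0.01282051)^2
G = 26268.7382 (linear)
G = 10*log10(26268.7382) = 44.1944 dBi

44.1944 dBi


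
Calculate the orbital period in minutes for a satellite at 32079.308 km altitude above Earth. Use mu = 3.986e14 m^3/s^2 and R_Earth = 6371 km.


r = 38450.3080 km = 3.8450308e+07 m
T = 2*pi*sqrt(r^3/mu) = 2*pi*sqrt(5.6845942e+22 / 3.986e14)
T = 75034.4936 s = 1250.5749 min

1250.5749 minutes


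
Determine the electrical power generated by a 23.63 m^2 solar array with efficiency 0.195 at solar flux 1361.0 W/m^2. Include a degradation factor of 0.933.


P = area * eta * S * degradation
P = 23.63 * 0.195 * 1361.0 * 0.933
P = 5851.1078 W

5851.1078 W


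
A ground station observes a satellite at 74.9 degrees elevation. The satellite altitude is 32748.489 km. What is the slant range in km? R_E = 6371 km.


h = 32748.489 km, el = 74.9 deg
d = -R_E*sin(el) + sqrt((R_E*sin(el))^2 + 2*R_E*h + h^2)
d = -6371.0000*sin(1.3073) + sqrt((6371.0000*0.9654726)^2 + 2*6371.0000*32748.489 + 32748.489^2)
d = 32933.2405 km

32933.2405 km


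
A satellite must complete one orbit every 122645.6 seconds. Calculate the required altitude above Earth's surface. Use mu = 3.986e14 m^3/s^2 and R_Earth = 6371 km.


T = 122645.6 s
r = (mu*T^2/(4*pi^2))^(1/3) = (3.986e14 * 122645.6^2 / (4*pi^2))^(1/3)
r = 5.3353203e+07 m = 53353.2035 km
alt = r - R_E = 53353.2035 - 6371 = 46982.2035 km

46982.2035 km


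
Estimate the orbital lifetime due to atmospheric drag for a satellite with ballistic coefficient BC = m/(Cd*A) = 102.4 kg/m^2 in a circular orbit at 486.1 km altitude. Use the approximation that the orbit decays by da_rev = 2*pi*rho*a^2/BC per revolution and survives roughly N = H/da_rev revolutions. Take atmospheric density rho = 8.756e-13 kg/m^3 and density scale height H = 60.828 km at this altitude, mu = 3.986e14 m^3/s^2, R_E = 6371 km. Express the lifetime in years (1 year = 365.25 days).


a = R_E + alt = 6857.1000 km = 6.8571e+06 m
da_rev = 2*pi*rho*a^2/BC = 2*pi*8.756e-13*(6.8571e+06)^2/102.4 = 2.526194 m per revolution
N = H/da_rev = 60828.0000 m / 2.526194 m = 24078.9146 revolutions
P = 2*pi*sqrt(a^3/mu) = 5650.9563 s
lifetime = N*P = 24078.9146 * 5650.9563 = 1.3606889e+08 s = 1574.8714 days
years = 1574.8714 / 365.25 = 4.3118 years

4.3118 years


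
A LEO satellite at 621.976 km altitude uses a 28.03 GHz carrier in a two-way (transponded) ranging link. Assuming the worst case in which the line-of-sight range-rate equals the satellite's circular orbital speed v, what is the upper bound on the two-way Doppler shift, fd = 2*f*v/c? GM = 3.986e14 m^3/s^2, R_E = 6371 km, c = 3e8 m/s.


r = 6.992976e+06 m
v = sqrt(mu/r) = 7549.8379 m/s (worst-case radial velocity)
f = 28.03 GHz = 2.803e+10 Hz
fd = 2*f*v/c = 2*2.803e+10*7549.8379/3.0e+08
fd = 1.410813e+06 Hz

1.4108e+06 Hz


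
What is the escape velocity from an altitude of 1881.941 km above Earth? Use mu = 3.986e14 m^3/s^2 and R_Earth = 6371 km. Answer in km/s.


r = 6371.0 + 1881.941 = 8252.9410 km = 8.252941e+06 m
v_esc = sqrt(2*mu/r) = sqrt(2*3.986e14 / 8.252941e+06)
v_esc = 9828.3197 m/s = 9.8283 km/s

9.8283 km/s


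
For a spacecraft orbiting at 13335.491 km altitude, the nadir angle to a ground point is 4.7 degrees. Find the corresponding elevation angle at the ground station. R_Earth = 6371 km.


r = R_E + alt = 19706.4910 km
Law of sines in the satellite / Earth-center / ground-point triangle:
  sin(nadir)/R_E = sin(90 + el)/r  =>  cos(el) = (r/R_E)*sin(nadir)
cos(el) = (19706.4910 / 6371.0000) * sin(4.7 deg) = 0.2534485
el = arccos(0.2534485) = 75.3183 deg
(Earth-central angle = 90 - nadir - el = 9.9817 deg)

75.3183 degrees


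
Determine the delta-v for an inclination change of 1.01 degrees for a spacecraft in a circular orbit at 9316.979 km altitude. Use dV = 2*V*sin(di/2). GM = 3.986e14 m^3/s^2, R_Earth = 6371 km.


r = 15687.9790 km = 1.5687979e+07 m
V = sqrt(mu/r) = 5040.6338 m/s
di = 1.01 deg = 0.01762783 rad
dV = 2*V*sin(di/2) = 2*5040.6338*sin(0.008813913)
dV = 88.8543 m/s = 0.08885426 km/s

0.0889 km/s


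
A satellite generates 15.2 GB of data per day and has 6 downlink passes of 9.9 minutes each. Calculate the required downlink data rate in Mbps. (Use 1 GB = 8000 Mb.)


total contact time = 6 * 9.9 * 60 = 3564.0000 s
data = 15.2 GB = 121600.0000 Mb
rate = 121600.0000 / 3564.0000 = 34.1190 Mbps

34.1190 Mbps


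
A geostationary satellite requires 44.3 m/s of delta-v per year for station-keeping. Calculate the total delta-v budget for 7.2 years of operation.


dV = rate * years = 44.3 * 7.2
dV = 318.9600 m/s

318.9600 m/s


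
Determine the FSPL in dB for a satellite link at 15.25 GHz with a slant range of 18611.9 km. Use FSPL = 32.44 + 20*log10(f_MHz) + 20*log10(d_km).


f = 15.25 GHz = 15250.0000 MHz
d = 18611.9 km
FSPL = 32.44 + 20*log10(15250.0000) + 20*log10(18611.9)
FSPL = 32.44 + 83.6654 + 85.3958
FSPL = 201.5012 dB

201.5012 dB


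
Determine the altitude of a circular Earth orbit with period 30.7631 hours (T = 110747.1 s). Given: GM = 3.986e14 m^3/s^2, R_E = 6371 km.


T = 110747.1 s
r = (mu*T^2/(4*pi^2))^(1/3) = (3.986e14 * 110747.1^2 / (4*pi^2))^(1/3)
r = 4.9844139e+07 m = 49844.1385 km
alt = r - R_E = 49844.1385 - 6371 = 43473.1385 km

43473.1385 km


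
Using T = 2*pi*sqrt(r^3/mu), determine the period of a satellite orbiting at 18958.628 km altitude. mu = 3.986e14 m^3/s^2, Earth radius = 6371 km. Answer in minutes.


r = 25329.6280 km = 2.5329628e+07 m
T = 2*pi*sqrt(r^3/mu) = 2*pi*sqrt(1.6251237e+22 / 3.986e14)
T = 40119.4009 s = 668.6567 min

668.6567 minutes


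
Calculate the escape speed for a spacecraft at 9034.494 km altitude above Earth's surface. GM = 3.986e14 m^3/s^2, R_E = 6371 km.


r = 6371.0 + 9034.494 = 15405.4940 km = 1.5405494e+07 m
v_esc = sqrt(2*mu/r) = sqrt(2*3.986e14 / 1.5405494e+07)
v_esc = 7193.5925 m/s = 7.1936 km/s

7.1936 km/s


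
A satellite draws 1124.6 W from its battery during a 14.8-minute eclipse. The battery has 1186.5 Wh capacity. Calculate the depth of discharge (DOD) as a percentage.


E_used = P * t / 60 = 1124.6 * 14.8 / 60 = 277.4013 Wh
DOD = E_used / E_total * 100 = 277.4013 / 1186.5 * 100
DOD = 23.3798 %

23.3798 %


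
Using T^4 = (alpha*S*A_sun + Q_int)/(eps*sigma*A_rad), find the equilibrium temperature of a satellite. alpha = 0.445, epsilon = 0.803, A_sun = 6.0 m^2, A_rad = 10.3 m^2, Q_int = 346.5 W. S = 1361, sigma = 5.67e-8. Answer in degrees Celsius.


Numerator = alpha*S*A_sun + Q_int = 0.445*1361*6.0 + 346.5 = 3980.3700 W
Denominator = eps*sigma*A_rad = 0.803*5.67e-8*10.3 = 4.6896003e-07 W/K^4
T^4 = 8.487653e+09 K^4
T = 303.5267 K = 30.3767 C

30.3767 degrees Celsius


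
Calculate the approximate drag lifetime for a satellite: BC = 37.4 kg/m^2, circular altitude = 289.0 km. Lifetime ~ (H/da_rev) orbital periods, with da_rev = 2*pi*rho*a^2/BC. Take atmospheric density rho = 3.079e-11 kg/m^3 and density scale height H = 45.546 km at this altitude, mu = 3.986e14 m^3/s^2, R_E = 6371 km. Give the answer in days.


a = R_E + alt = 6660.0000 km = 6.66e+06 m
da_rev = 2*pi*rho*a^2/BC = 2*pi*3.079e-11*(6.66e+06)^2/37.4 = 229.438563 m per revolution
N = H/da_rev = 45546.0000 m / 229.438563 m = 198.5107 revolutions
P = 2*pi*sqrt(a^3/mu) = 5409.0695 s
lifetime = N*P = 198.5107 * 5409.0695 = 1.073758e+06 s = 12.4278 days

12.4278 days


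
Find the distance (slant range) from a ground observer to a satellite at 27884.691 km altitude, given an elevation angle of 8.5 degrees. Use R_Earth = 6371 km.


h = 27884.691 km, el = 8.5 deg
d = -R_E*sin(el) + sqrt((R_E*sin(el))^2 + 2*R_E*h + h^2)
d = -6371.0000*sin(0.148353) + sqrt((6371.0000*0.1478094)^2 + 2*6371.0000*27884.691 + 27884.691^2)
d = 32729.5033 km

32729.5033 km


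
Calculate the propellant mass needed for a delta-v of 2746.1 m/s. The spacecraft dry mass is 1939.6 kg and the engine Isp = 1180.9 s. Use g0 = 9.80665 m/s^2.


ve = Isp * g0 = 1180.9 * 9.80665 = 11580.672985 m/s
mass ratio = exp(dv/ve) = exp(2746.1/11580.672985) = 1.26760316
m_prop = m_dry * (mr - 1) = 1939.6 * (1.26760316 - 1)
m_prop = 519.0431 kg

519.0431 kg


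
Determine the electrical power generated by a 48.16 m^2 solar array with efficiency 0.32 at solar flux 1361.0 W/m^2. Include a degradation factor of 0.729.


P = area * eta * S * degradation
P = 48.16 * 0.32 * 1361.0 * 0.729
P = 15290.5149 W

15290.5149 W


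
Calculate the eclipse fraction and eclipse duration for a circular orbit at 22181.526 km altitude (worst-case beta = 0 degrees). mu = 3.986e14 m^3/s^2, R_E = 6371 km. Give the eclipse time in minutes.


r = 28552.5260 km
T = 800.2520 min
Eclipse fraction = arcsin(R_E/r)/pi = arcsin(6371.0000/28552.5260)/pi
= arcsin(0.2231326)/pi = 0.0716283
Eclipse duration = 0.0716283 * 800.2520 = 57.3207 min

57.3207 minutes


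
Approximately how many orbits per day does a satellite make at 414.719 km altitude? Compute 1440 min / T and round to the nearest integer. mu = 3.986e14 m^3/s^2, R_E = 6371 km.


r = 6.785719e+06 m
T = 2*pi*sqrt(r^3/mu) = 5562.9484 s = 92.7158 min
revs/day = 1440 / 92.7158 = 15.5313
Rounded: 16 revolutions per day

16 revolutions per day


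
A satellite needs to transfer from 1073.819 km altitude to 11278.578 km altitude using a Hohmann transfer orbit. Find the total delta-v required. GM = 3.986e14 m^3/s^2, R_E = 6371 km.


r1 = 7444.8190 km = 7.444819e+06 m
r2 = 17649.5780 km = 1.7649578e+07 m
dv1 = sqrt(mu/r1)*(sqrt(2*r2/(r1+r2)) - 1) = 1361.1703 m/s
dv2 = sqrt(mu/r2)*(1 - sqrt(2*r1/(r1+r2))) = 1091.6497 m/s
total dv = |dv1| + |dv2| = 1361.1703 + 1091.6497 = 2452.8200 m/s = 2.4528 km/s

2.4528 km/s


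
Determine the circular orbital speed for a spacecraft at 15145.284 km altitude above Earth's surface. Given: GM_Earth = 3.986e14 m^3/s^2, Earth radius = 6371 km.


r = R_E + alt = 6371.0 + 15145.284 = 21516.2840 km = 2.1516284e+07 m
v = sqrt(mu/r) = sqrt(3.986e14 / 2.1516284e+07) = 4304.1264 m/s = 4.3041 km/s

4.3041 km/s


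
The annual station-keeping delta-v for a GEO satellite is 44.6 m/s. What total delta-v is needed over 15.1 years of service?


dV = rate * years = 44.6 * 15.1
dV = 673.4600 m/s

673.4600 m/s


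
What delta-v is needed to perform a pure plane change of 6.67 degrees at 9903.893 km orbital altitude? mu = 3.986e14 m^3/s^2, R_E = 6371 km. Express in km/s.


r = 16274.8930 km = 1.6274893e+07 m
V = sqrt(mu/r) = 4948.9102 m/s
di = 6.67 deg = 0.1164135 rad
dV = 2*V*sin(di/2) = 2*4948.9102*sin(0.05820673)
dV = 575.7945 m/s = 0.5757945 km/s

0.5758 km/s


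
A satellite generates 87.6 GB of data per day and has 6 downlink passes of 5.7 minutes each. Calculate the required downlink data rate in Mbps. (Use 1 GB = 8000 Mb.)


total contact time = 6 * 5.7 * 60 = 2052.0000 s
data = 87.6 GB = 700800.0000 Mb
rate = 700800.0000 / 2052.0000 = 341.5205 Mbps

341.5205 Mbps


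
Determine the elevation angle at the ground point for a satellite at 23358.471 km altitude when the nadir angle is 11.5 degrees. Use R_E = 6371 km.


r = R_E + alt = 29729.4710 km
Law of sines in the satellite / Earth-center / ground-point triangle:
  sin(nadir)/R_E = sin(90 + el)/r  =>  cos(el) = (r/R_E)*sin(nadir)
cos(el) = (29729.4710 / 6371.0000) * sin(11.5 deg) = 0.9303254
el = arccos(0.9303254) = 21.5144 deg
(Earth-central angle = 90 - nadir - el = 56.9856 deg)

21.5144 degrees


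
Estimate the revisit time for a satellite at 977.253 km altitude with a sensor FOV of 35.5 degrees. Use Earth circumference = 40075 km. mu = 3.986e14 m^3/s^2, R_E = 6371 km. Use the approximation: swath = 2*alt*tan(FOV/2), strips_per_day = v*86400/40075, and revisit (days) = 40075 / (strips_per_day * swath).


swath = 2*977.253*tan(0.3097959) = 625.6423 km
v = sqrt(mu/r) = 7365.0652 m/s = 7.3651 km/s
strips/day = v*86400/40075 = 7.3651*86400/40075 = 15.8788
coverage/day = strips * swath = 15.8788 * 625.6423 = 9934.4291 km
revisit = 40075 / 9934.4291 = 4.0340 days

4.0340 days


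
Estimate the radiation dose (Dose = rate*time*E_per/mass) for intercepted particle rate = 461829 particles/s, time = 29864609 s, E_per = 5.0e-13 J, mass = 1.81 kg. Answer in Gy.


Total energy deposited = rate * time * E_per
  = 461829 * 29864609 * 5.0e-13 = 6.8962 J
Dose = E_total / mass = 6.8962 / 1.81
Dose = 3.8100 Gy

3.8100 Gy


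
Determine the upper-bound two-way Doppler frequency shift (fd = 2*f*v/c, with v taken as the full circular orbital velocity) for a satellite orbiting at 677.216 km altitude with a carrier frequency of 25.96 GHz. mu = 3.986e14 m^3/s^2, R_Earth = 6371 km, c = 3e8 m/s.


r = 7.048216e+06 m
v = sqrt(mu/r) = 7520.1940 m/s (worst-case radial velocity)
f = 25.96 GHz = 2.596e+10 Hz
fd = 2*f*v/c = 2*2.596e+10*7520.1940/3.0e+08
fd = 1.3014949e+06 Hz

1.3015e+06 Hz


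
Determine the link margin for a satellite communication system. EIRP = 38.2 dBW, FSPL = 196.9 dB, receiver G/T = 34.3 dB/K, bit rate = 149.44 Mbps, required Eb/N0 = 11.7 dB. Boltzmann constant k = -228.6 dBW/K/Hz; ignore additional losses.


C/N0 = EIRP - FSPL + G/T - k = 38.2 - 196.9 + 34.3 - (-228.6)
C/N0 = 104.2000 dB-Hz
R_b = 149.44 Mbps = 1.4944e+08 bps -> 10*log10(R_b) = 81.7447 dB-Hz
Eb/N0 = C/N0 - 10*log10(R_b) = 104.2000 - 81.7447 = 22.4553 dB
Margin = Eb/N0 - Eb/N0_req = 22.4553 - 11.7 = 10.7553 dB (link closes)

10.7553 dB


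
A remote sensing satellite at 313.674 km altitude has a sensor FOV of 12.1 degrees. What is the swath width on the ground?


FOV = 12.1 deg = 0.2111848 rad
swath = 2 * alt * tan(FOV/2) = 2 * 313.674 * tan(0.1055924)
swath = 2 * 313.674 * 0.1059866
swath = 66.4905 km

66.4905 km


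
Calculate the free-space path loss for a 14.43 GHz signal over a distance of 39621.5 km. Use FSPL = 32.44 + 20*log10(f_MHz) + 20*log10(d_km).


f = 14.43 GHz = 14430.0000 MHz
d = 39621.5 km
FSPL = 32.44 + 20*log10(14430.0000) + 20*log10(39621.5)
FSPL = 32.44 + 83.1853 + 91.9586
FSPL = 207.5839 dB

207.5839 dB


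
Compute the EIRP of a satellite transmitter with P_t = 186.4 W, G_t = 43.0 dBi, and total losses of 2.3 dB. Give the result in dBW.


Pt = 186.4 W = 22.7045 dBW
EIRP = Pt_dBW + Gt - losses = 22.7045 + 43.0 - 2.3 = 63.4045 dBW

63.4045 dBW


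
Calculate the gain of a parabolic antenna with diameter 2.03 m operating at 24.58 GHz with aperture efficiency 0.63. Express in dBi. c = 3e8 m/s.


lambda = c/f = 3e8 / 2.458e+10 = 0.01220504 m
G = eta*(pi*D/lambda)^2 = 0.63*(pi*2.03/0.01220504)^2
G = 172009.9693 (linear)
G = 10*log10(172009.9693) = 52.3555 dBi

52.3555 dBi


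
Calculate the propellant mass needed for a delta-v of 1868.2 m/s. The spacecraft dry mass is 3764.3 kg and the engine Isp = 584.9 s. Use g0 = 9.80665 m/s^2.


ve = Isp * g0 = 584.9 * 9.80665 = 5735.909585 m/s
mass ratio = exp(dv/ve) = exp(1868.2/5735.909585) = 1.38500325
m_prop = m_dry * (mr - 1) = 3764.3 * (1.38500325 - 1)
m_prop = 1449.2677 kg

1449.2677 kg


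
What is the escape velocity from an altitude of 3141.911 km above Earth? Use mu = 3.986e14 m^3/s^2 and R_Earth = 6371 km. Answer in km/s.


r = 6371.0 + 3141.911 = 9512.9110 km = 9.512911e+06 m
v_esc = sqrt(2*mu/r) = sqrt(2*3.986e14 / 9.512911e+06)
v_esc = 9154.3377 m/s = 9.1543 km/s

9.1543 km/s


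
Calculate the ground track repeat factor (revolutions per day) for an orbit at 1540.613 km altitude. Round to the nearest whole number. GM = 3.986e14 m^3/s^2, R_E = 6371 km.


r = 7.911613e+06 m
T = 2*pi*sqrt(r^3/mu) = 7003.3975 s = 116.7233 min
revs/day = 1440 / 116.7233 = 12.3369
Rounded: 12 revolutions per day

12 revolutions per day


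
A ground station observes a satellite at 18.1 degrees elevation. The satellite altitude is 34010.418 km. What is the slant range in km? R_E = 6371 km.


h = 34010.418 km, el = 18.1 deg
d = -R_E*sin(el) + sqrt((R_E*sin(el))^2 + 2*R_E*h + h^2)
d = -6371.0000*sin(0.3159046) + sqrt((6371.0000*0.3106764)^2 + 2*6371.0000*34010.418 + 34010.418^2)
d = 37945.4470 km

37945.4470 km


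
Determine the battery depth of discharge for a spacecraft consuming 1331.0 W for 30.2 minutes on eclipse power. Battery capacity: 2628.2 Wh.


E_used = P * t / 60 = 1331.0 * 30.2 / 60 = 669.9367 Wh
DOD = E_used / E_total * 100 = 669.9367 / 2628.2 * 100
DOD = 25.4903 %

25.4903 %


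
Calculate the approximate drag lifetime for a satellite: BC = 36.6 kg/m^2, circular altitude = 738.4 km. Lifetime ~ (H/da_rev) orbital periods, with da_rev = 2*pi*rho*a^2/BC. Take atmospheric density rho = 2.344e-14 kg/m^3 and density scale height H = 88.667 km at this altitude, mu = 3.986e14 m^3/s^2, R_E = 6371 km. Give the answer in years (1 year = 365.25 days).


a = R_E + alt = 7109.4000 km = 7.1094e+06 m
da_rev = 2*pi*rho*a^2/BC = 2*pi*2.344e-14*(7.1094e+06)^2/36.6 = 0.203386578 m per revolution
N = H/da_rev = 88667.0000 m / 0.203386578 m = 435953.0542 revolutions
P = 2*pi*sqrt(a^3/mu) = 5965.6895 s
lifetime = N*P = 435953.0542 * 5965.6895 = 2.6007606e+09 s = 30101.3954 days
years = 30101.3954 / 365.25 = 82.4131 years

82.4131 years


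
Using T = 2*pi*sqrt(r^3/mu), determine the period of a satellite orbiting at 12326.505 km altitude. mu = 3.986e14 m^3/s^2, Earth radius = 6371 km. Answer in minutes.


r = 18697.5050 km = 1.8697505e+07 m
T = 2*pi*sqrt(r^3/mu) = 2*pi*sqrt(6.5365859e+21 / 3.986e14)
T = 25444.0774 s = 424.0680 min

424.0680 minutes


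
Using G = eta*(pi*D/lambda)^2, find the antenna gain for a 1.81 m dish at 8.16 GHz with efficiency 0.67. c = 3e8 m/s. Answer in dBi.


lambda = c/f = 3e8 / 8.16e+09 = 0.03676471 m
G = eta*(pi*D/lambda)^2 = 0.67*(pi*1.81/0.03676471)^2
G = 16027.6373 (linear)
G = 10*log10(16027.6373) = 42.0487 dBi

42.0487 dBi


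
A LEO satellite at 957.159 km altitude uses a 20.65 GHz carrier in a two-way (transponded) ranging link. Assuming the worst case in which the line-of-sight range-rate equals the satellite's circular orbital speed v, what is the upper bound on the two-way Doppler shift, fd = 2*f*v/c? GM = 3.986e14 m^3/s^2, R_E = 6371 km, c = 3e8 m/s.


r = 7.328159e+06 m
v = sqrt(mu/r) = 7375.1559 m/s (worst-case radial velocity)
f = 20.65 GHz = 2.065e+10 Hz
fd = 2*f*v/c = 2*2.065e+10*7375.1559/3.0e+08
fd = 1.0153131e+06 Hz

1.0153e+06 Hz


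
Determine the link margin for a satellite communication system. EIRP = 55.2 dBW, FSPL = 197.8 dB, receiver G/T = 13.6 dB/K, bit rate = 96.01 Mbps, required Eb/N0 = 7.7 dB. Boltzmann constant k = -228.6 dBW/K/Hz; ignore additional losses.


C/N0 = EIRP - FSPL + G/T - k = 55.2 - 197.8 + 13.6 - (-228.6)
C/N0 = 99.6000 dB-Hz
R_b = 96.01 Mbps = 9.601e+07 bps -> 10*log10(R_b) = 79.8232 dB-Hz
Eb/N0 = C/N0 - 10*log10(R_b) = 99.6000 - 79.8232 = 19.7768 dB
Margin = Eb/N0 - Eb/N0_req = 19.7768 - 7.7 = 12.0768 dB (link closes)

12.0768 dB


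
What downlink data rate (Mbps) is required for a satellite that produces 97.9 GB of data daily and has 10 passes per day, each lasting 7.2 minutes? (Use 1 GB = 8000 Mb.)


total contact time = 10 * 7.2 * 60 = 4320.0000 s
data = 97.9 GB = 783200.0000 Mb
rate = 783200.0000 / 4320.0000 = 181.2963 Mbps

181.2963 Mbps


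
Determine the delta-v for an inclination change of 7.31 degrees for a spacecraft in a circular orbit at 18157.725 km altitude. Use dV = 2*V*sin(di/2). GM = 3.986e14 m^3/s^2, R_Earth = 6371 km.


r = 24528.7250 km = 2.4528725e+07 m
V = sqrt(mu/r) = 4031.1704 m/s
di = 7.31 deg = 0.1275836 rad
dV = 2*V*sin(di/2) = 2*4031.1704*sin(0.06379178)
dV = 513.9624 m/s = 0.5139624 km/s

0.5140 km/s


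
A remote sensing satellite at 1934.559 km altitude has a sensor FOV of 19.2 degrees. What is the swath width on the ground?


FOV = 19.2 deg = 0.3351032 rad
swath = 2 * alt * tan(FOV/2) = 2 * 1934.559 * tan(0.1675516)
swath = 2 * 1934.559 * 0.1691373
swath = 654.4123 km

654.4123 km


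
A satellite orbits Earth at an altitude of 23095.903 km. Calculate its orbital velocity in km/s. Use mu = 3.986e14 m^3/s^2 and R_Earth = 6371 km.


r = R_E + alt = 6371.0 + 23095.903 = 29466.9030 km = 2.9466903e+07 m
v = sqrt(mu/r) = sqrt(3.986e14 / 2.9466903e+07) = 3677.9126 m/s = 3.6779 km/s

3.6779 km/s


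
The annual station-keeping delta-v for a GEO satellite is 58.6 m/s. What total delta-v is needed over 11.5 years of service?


dV = rate * years = 58.6 * 11.5
dV = 673.9000 m/s

673.9000 m/s


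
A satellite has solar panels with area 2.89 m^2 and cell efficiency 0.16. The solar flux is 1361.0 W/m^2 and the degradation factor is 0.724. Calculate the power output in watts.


P = area * eta * S * degradation
P = 2.89 * 0.16 * 1361.0 * 0.724
P = 455.6323 W

455.6323 W


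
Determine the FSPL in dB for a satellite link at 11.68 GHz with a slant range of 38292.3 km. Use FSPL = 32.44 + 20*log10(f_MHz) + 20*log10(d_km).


f = 11.68 GHz = 11680.0000 MHz
d = 38292.3 km
FSPL = 32.44 + 20*log10(11680.0000) + 20*log10(38292.3)
FSPL = 32.44 + 81.3489 + 91.6622
FSPL = 205.4511 dB

205.4511 dB


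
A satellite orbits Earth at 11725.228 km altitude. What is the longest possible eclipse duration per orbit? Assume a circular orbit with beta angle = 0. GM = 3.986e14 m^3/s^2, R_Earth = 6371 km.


r = 18096.2280 km
T = 403.7774 min
Eclipse fraction = arcsin(R_E/r)/pi = arcsin(6371.0000/18096.2280)/pi
= arcsin(0.3520623)/pi = 0.1145195
Eclipse duration = 0.1145195 * 403.7774 = 46.2404 min

46.2404 minutes


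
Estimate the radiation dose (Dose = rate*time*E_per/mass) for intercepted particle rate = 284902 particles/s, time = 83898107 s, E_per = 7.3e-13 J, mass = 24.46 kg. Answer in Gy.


Total energy deposited = rate * time * E_per
  = 284902 * 83898107 * 7.3e-13 = 17.4490 J
Dose = E_total / mass = 17.4490 / 24.46
Dose = 0.7133687 Gy

0.7134 Gy


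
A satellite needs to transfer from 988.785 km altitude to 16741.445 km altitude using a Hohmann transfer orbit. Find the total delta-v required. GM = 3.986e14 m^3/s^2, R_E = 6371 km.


r1 = 7359.7850 km = 7.359785e+06 m
r2 = 23112.4450 km = 2.3112445e+07 m
dv1 = sqrt(mu/r1)*(sqrt(2*r2/(r1+r2)) - 1) = 1704.7492 m/s
dv2 = sqrt(mu/r2)*(1 - sqrt(2*r1/(r1+r2))) = 1266.5470 m/s
total dv = |dv1| + |dv2| = 1704.7492 + 1266.5470 = 2971.2961 m/s = 2.9713 km/s

2.9713 km/s


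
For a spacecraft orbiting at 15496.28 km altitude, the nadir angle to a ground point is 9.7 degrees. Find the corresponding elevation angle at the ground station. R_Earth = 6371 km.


r = R_E + alt = 21867.2800 km
Law of sines in the satellite / Earth-center / ground-point triangle:
  sin(nadir)/R_E = sin(90 + el)/r  =>  cos(el) = (r/R_E)*sin(nadir)
cos(el) = (21867.2800 / 6371.0000) * sin(9.7 deg) = 0.5783087
el = arccos(0.5783087) = 54.6683 deg
(Earth-central angle = 90 - nadir - el = 25.6317 deg)

54.6683 degrees


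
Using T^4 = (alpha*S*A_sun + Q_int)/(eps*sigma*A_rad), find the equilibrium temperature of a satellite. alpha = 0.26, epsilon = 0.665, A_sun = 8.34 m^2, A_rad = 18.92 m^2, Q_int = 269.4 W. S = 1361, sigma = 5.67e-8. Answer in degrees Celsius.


Numerator = alpha*S*A_sun + Q_int = 0.26*1361*8.34 + 269.4 = 3220.5924 W
Denominator = eps*sigma*A_rad = 0.665*5.67e-8*18.92 = 7.1338806e-07 W/K^4
T^4 = 4.5145028e+09 K^4
T = 259.2104 K = -13.9396 C

-13.9396 degrees Celsius


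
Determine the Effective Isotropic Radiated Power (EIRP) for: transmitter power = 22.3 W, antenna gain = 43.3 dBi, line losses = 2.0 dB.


Pt = 22.3 W = 13.4830 dBW
EIRP = Pt_dBW + Gt - losses = 13.4830 + 43.3 - 2.0 = 54.7830 dBW

54.7830 dBW


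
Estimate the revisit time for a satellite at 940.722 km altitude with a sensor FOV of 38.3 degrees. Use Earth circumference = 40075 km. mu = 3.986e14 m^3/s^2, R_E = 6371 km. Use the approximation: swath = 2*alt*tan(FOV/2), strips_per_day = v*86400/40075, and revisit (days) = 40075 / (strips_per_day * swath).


swath = 2*940.722*tan(0.3342306) = 653.3477 km
v = sqrt(mu/r) = 7383.4411 m/s = 7.3834 km/s
strips/day = v*86400/40075 = 7.3834*86400/40075 = 15.9184
coverage/day = strips * swath = 15.9184 * 653.3477 = 10400.2407 km
revisit = 40075 / 10400.2407 = 3.8533 days

3.8533 days


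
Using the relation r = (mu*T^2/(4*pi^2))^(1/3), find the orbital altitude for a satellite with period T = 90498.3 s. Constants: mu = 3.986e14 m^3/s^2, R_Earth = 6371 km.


T = 90498.3 s
r = (mu*T^2/(4*pi^2))^(1/3) = (3.986e14 * 90498.3^2 / (4*pi^2))^(1/3)
r = 4.3566513e+07 m = 43566.5129 km
alt = r - R_E = 43566.5129 - 6371 = 37195.5129 km

37195.5129 km


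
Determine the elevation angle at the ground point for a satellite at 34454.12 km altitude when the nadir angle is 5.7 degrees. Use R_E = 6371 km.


r = R_E + alt = 40825.1200 km
Law of sines in the satellite / Earth-center / ground-point triangle:
  sin(nadir)/R_E = sin(90 + el)/r  =>  cos(el) = (r/R_E)*sin(nadir)
cos(el) = (40825.1200 / 6371.0000) * sin(5.7 deg) = 0.6364371
el = arccos(0.6364371) = 50.4733 deg
(Earth-central angle = 90 - nadir - el = 33.8267 deg)

50.4733 degrees


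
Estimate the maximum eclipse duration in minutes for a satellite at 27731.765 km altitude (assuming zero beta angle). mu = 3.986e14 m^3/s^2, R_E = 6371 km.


r = 34102.7650 km
T = 1044.5864 min
Eclipse fraction = arcsin(R_E/r)/pi = arcsin(6371.0000/34102.7650)/pi
= arcsin(0.1868177)/pi = 0.05981737
Eclipse duration = 0.05981737 * 1044.5864 = 62.4844 min

62.4844 minutes


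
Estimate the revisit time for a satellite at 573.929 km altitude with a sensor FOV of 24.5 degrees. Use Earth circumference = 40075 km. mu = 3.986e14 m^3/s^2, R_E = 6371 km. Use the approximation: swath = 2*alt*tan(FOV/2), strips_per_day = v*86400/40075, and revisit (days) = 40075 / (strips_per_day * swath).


swath = 2*573.929*tan(0.2138028) = 249.2244 km
v = sqrt(mu/r) = 7575.9089 m/s = 7.5759 km/s
strips/day = v*86400/40075 = 7.5759*86400/40075 = 16.3333
coverage/day = strips * swath = 16.3333 * 249.2244 = 4070.6664 km
revisit = 40075 / 4070.6664 = 9.8448 days

9.8448 days


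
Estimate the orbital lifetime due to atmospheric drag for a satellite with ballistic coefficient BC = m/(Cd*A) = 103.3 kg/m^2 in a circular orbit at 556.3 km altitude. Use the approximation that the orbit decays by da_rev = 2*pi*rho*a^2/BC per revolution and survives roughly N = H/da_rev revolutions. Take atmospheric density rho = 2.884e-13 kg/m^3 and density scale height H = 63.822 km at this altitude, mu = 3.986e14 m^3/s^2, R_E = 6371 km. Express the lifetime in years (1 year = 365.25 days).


a = R_E + alt = 6927.3000 km = 6.9273e+06 m
da_rev = 2*pi*rho*a^2/BC = 2*pi*2.884e-13*(6.9273e+06)^2/103.3 = 0.841788125 m per revolution
N = H/da_rev = 63822.0000 m / 0.841788125 m = 75817.1779 revolutions
P = 2*pi*sqrt(a^3/mu) = 5737.9560 s
lifetime = N*P = 75817.1779 * 5737.9560 = 4.3503563e+08 s = 5035.1346 days
years = 5035.1346 / 365.25 = 13.7854 years

13.7854 years


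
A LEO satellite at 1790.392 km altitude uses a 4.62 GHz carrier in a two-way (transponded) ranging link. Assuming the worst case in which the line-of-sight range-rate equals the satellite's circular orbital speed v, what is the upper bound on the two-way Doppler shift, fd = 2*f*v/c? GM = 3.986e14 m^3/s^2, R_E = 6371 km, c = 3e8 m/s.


r = 8.161392e+06 m
v = sqrt(mu/r) = 6988.5412 m/s (worst-case radial velocity)
f = 4.62 GHz = 4.62e+09 Hz
fd = 2*f*v/c = 2*4.62e+09*6988.5412/3.0e+08
fd = 215247.0681 Hz

215247.0681 Hz


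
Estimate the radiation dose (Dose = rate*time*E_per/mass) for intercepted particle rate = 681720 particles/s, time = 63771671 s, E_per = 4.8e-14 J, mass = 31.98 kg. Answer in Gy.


Total energy deposited = rate * time * E_per
  = 681720 * 63771671 * 4.8e-14 = 2.0868 J
Dose = E_total / mass = 2.0868 / 31.98
Dose = 0.06525242 Gy

0.0653 Gy


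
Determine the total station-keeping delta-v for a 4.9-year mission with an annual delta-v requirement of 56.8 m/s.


dV = rate * years = 56.8 * 4.9
dV = 278.3200 m/s

278.3200 m/s


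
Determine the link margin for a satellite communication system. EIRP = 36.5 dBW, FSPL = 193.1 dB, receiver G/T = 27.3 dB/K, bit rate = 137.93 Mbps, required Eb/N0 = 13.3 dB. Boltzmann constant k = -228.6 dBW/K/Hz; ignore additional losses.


C/N0 = EIRP - FSPL + G/T - k = 36.5 - 193.1 + 27.3 - (-228.6)
C/N0 = 99.3000 dB-Hz
R_b = 137.93 Mbps = 1.3793e+08 bps -> 10*log10(R_b) = 81.3966 dB-Hz
Eb/N0 = C/N0 - 10*log10(R_b) = 99.3000 - 81.3966 = 17.9034 dB
Margin = Eb/N0 - Eb/N0_req = 17.9034 - 13.3 = 4.6034 dB (link closes)

4.6034 dB


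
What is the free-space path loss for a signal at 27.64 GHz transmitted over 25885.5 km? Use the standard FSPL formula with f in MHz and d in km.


f = 27.64 GHz = 27640.0000 MHz
d = 25885.5 km
FSPL = 32.44 + 20*log10(27640.0000) + 20*log10(25885.5)
FSPL = 32.44 + 88.8308 + 88.2611
FSPL = 209.5319 dB

209.5319 dB


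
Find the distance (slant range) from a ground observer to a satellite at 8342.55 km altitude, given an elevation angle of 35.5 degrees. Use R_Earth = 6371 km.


h = 8342.55 km, el = 35.5 deg
d = -R_E*sin(el) + sqrt((R_E*sin(el))^2 + 2*R_E*h + h^2)
d = -6371.0000*sin(0.6195919) + sqrt((6371.0000*0.580703)^2 + 2*6371.0000*8342.55 + 8342.55^2)
d = 10069.3787 km

10069.3787 km


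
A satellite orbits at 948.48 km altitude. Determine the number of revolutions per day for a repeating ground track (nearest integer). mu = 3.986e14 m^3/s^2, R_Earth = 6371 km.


r = 7.31948e+06 m
T = 2*pi*sqrt(r^3/mu) = 6232.0591 s = 103.8677 min
revs/day = 1440 / 103.8677 = 13.8638
Rounded: 14 revolutions per day

14 revolutions per day


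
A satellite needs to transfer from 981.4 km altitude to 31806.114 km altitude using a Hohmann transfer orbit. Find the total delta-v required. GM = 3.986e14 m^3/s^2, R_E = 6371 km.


r1 = 7352.4000 km = 7.3524e+06 m
r2 = 38177.1140 km = 3.8177114e+07 m
dv1 = sqrt(mu/r1)*(sqrt(2*r2/(r1+r2)) - 1) = 2172.0873 m/s
dv2 = sqrt(mu/r2)*(1 - sqrt(2*r1/(r1+r2))) = 1394.8967 m/s
total dv = |dv1| + |dv2| = 2172.0873 + 1394.8967 = 3566.9840 m/s = 3.5670 km/s

3.5670 km/s


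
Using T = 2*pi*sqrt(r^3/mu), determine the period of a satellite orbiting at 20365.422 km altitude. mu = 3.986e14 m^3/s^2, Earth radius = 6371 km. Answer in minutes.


r = 26736.4220 km = 2.6736422e+07 m
T = 2*pi*sqrt(r^3/mu) = 2*pi*sqrt(1.9112164e+22 / 3.986e14)
T = 43507.7027 s = 725.1284 min

725.1284 minutes


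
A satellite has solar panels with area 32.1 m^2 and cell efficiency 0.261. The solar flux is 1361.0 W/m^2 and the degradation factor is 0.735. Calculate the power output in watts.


P = area * eta * S * degradation
P = 32.1 * 0.261 * 1361.0 * 0.735
P = 8380.9067 W

8380.9067 W


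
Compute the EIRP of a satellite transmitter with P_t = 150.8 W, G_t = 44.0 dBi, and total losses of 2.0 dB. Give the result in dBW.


Pt = 150.8 W = 21.7840 dBW
EIRP = Pt_dBW + Gt - losses = 21.7840 + 44.0 - 2.0 = 63.7840 dBW

63.7840 dBW


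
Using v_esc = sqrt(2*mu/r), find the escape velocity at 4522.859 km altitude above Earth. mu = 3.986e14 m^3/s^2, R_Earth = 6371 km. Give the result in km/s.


r = 6371.0 + 4522.859 = 10893.8590 km = 1.0893859e+07 m
v_esc = sqrt(2*mu/r) = sqrt(2*3.986e14 / 1.0893859e+07)
v_esc = 8554.4634 m/s = 8.5545 km/s

8.5545 km/s


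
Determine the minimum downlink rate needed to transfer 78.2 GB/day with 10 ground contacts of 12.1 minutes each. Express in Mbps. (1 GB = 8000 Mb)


total contact time = 10 * 12.1 * 60 = 7260.0000 s
data = 78.2 GB = 625600.0000 Mb
rate = 625600.0000 / 7260.0000 = 86.1708 Mbps

86.1708 Mbps


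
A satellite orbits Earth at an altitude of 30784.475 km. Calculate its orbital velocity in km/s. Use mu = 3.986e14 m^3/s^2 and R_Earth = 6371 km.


r = R_E + alt = 6371.0 + 30784.475 = 37155.4750 km = 3.7155475e+07 m
v = sqrt(mu/r) = sqrt(3.986e14 / 3.7155475e+07) = 3275.3464 m/s = 3.2753 km/s

3.2753 km/s


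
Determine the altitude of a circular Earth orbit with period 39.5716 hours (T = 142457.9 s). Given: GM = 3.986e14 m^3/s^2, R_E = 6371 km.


T = 142457.9 s
r = (mu*T^2/(4*pi^2))^(1/3) = (3.986e14 * 142457.9^2 / (4*pi^2))^(1/3)
r = 5.8954489e+07 m = 58954.4888 km
alt = r - R_E = 58954.4888 - 6371 = 52583.4888 km

52583.4888 km


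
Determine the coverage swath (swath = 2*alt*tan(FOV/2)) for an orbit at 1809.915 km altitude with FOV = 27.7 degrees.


FOV = 27.7 deg = 0.4834562 rad
swath = 2 * alt * tan(FOV/2) = 2 * 1809.915 * tan(0.2417281)
swath = 2 * 1809.915 * 0.2465491
swath = 892.4657 km

892.4657 km


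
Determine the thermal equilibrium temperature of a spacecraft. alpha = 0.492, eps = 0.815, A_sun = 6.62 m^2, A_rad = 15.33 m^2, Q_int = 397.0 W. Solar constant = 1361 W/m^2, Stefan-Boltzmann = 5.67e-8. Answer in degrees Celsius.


Numerator = alpha*S*A_sun + Q_int = 0.492*1361*6.62 + 397.0 = 4829.8314 W
Denominator = eps*sigma*A_rad = 0.815*5.67e-8*15.33 = 7.0840696e-07 W/K^4
T^4 = 6.8178768e+09 K^4
T = 287.3507 K = 14.2007 C

14.2007 degrees Celsius


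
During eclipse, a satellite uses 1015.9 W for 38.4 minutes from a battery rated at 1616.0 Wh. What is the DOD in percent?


E_used = P * t / 60 = 1015.9 * 38.4 / 60 = 650.1760 Wh
DOD = E_used / E_total * 100 = 650.1760 / 1616.0 * 100
DOD = 40.2337 %

40.2337 %


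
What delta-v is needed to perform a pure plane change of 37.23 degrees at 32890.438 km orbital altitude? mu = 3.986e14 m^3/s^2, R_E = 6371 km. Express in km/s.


r = 39261.4380 km = 3.9261438e+07 m
V = sqrt(mu/r) = 3186.2918 m/s
di = 37.23 deg = 0.6497861 rad
dV = 2*V*sin(di/2) = 2*3186.2918*sin(0.324893)
dV = 2034.1760 m/s = 2.0342 km/s

2.0342 km/s


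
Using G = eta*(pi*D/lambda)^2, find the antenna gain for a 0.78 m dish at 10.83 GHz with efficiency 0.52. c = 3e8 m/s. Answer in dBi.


lambda = c/f = 3e8 / 1.083e+10 = 0.02770083 m
G = eta*(pi*D/lambda)^2 = 0.52*(pi*0.78/0.02770083)^2
G = 4069.1781 (linear)
G = 10*log10(4069.1781) = 36.0951 dBi

36.0951 dBi


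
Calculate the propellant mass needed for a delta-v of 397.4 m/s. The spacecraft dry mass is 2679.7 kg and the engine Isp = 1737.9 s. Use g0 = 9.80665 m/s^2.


ve = Isp * g0 = 1737.9 * 9.80665 = 17042.977035 m/s
mass ratio = exp(dv/ve) = exp(397.4/17042.977035) = 1.02359150
m_prop = m_dry * (mr - 1) = 2679.7 * (1.02359150 - 1)
m_prop = 63.2181 kg

63.2181 kg


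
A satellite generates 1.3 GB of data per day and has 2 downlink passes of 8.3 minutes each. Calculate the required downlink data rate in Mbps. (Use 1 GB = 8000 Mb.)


total contact time = 2 * 8.3 * 60 = 996.0000 s
data = 1.3 GB = 10400.0000 Mb
rate = 10400.0000 / 996.0000 = 10.4418 Mbps

10.4418 Mbps


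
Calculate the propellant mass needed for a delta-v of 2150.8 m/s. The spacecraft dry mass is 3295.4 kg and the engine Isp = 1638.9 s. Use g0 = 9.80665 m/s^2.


ve = Isp * g0 = 1638.9 * 9.80665 = 16072.118685 m/s
mass ratio = exp(dv/ve) = exp(2150.8/16072.118685) = 1.14318910
m_prop = m_dry * (mr - 1) = 3295.4 * (1.14318910 - 1)
m_prop = 471.8653 kg

471.8653 kg


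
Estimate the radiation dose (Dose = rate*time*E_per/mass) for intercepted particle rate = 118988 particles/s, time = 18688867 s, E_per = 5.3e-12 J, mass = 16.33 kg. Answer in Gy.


Total energy deposited = rate * time * E_per
  = 118988 * 18688867 * 5.3e-12 = 11.7859 J
Dose = E_total / mass = 11.7859 / 16.33
Dose = 0.7217318 Gy

0.7217 Gy


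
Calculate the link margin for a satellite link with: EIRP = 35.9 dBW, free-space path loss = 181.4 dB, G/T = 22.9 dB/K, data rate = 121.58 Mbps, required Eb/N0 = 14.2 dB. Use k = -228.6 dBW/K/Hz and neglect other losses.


C/N0 = EIRP - FSPL + G/T - k = 35.9 - 181.4 + 22.9 - (-228.6)
C/N0 = 106.0000 dB-Hz
R_b = 121.58 Mbps = 1.2158e+08 bps -> 10*log10(R_b) = 80.8486 dB-Hz
Eb/N0 = C/N0 - 10*log10(R_b) = 106.0000 - 80.8486 = 25.1514 dB
Margin = Eb/N0 - Eb/N0_req = 25.1514 - 14.2 = 10.9514 dB (link closes)

10.9514 dB
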